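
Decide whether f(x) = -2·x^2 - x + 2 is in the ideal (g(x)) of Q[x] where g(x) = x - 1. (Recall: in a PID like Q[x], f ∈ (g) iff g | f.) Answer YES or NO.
In Q[x] the ideal (g) consists of all multiples of g, so f ∈ (g) iff g | f, i.e. iff the remainder of f on division by g is 0. Divide f by g (g is monic, so eliminate the leading term of the running remainder at each step):
  leading term -2·x^2: subtract (-2·x)·g(x) = -2·x^2 + 2·x, leaving 2 - 3·x
  leading term -3·x: subtract (-3)·g(x) = 3 - 3·x, leaving -1
The remainder r(x) = -1 ≠ 0 (and deg r < deg g), so g ∤ f, i.e. f ∉ (g).

Final answer: NO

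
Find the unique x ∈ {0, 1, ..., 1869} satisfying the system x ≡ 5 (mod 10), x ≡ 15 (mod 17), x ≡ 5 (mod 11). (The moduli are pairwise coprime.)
x ≡ 1545 (mod 1870); the representative in [0, 1870) is 1545

The moduli 10, 17, 11 are pairwise coprime, so by the CRT there is a unique solution mod 10·17·11 = 1870.
Solve by successive substitution. Start with x ≡ 5 (mod 10).
  Combine with x ≡ 15 (mod 17): write x = 5 + 10·t and require 5 + 10·t ≡ 15 (mod 17), i.e. 10·t ≡ 15 − 5 ≡ 10 (mod 17). Since 10^(−1) ≡ 12 (mod 17), t ≡ 12·10 ≡ 1 (mod 17). So x ≡ 5 + 10·1 = 15 (mod 170).
  Combine with x ≡ 5 (mod 11): write x = 15 + 170·t and require 15 + 170·t ≡ 5 (mod 11), i.e. 170·t ≡ 5 − 15 ≡ 1 (mod 11). Since 170^(−1) ≡ 9 (mod 11) (170 ≡ 5 (mod 11)), t ≡ 9·1 ≡ 9 (mod 11). So x ≡ 15 + 170·9 = 1545 (mod 1870).
Unique solution in [0, 1870): x = 1545.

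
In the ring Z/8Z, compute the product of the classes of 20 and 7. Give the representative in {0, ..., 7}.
Reduce the factors first: 20 ≡ 4 (mod 8), so 20 · 7 ≡ 4 · 7 (mod 8). 4 · 7 = 28. Dividing by 8: 28 = 3·8 + 4. So (20 · 7) mod 8 = 4.

Final answer: 4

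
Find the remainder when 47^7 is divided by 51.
Use repeated squaring. Binary(7) = 111. Walk through the bits of the exponent 7 left-to-right: at each bit after the leading one, square the running value, then multiply by 47 if the bit is 1 (always reducing mod 51):
  bit 1 = 1 (leading): start with 47.
  bit 2 = 1: square 47^2 = 2209 ≡ 16; bit is 1, so multiply 16·47 = 752 ≡ 38 (mod 51).
  bit 3 = 1: square 38^2 = 1444 ≡ 16; bit is 1, so multiply 16·47 = 752 ≡ 38 (mod 51).
Final value: 47^7 ≡ 38 (mod 51).

Final answer: 38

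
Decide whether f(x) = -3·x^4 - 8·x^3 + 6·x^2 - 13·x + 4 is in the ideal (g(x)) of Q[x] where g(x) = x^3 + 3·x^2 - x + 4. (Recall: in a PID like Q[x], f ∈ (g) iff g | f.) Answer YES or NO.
YES

In Q[x] the ideal (g) consists of all multiples of g, so f ∈ (g) iff g | f, i.e. iff the remainder of f on division by g is 0. Divide f by g (g is monic, so eliminate the leading term of the running remainder at each step):
  leading term -3·x^4: subtract (-3·x)·g(x) = -3·x^4 - 9·x^3 + 3·x^2 - 12·x, leaving x^3 + 3·x^2 - x + 4
  leading term x^3: subtract (1)·g(x) = x^3 + 3·x^2 - x + 4, leaving 0
The remainder is 0, so f(x) = g(x) · h(x) with h(x) = 1 - 3·x. Hence g | f, i.e. f ∈ (g).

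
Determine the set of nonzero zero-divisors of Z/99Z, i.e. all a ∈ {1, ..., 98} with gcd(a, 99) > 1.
An element a ∈ Z/99Z (with a ≠ 0) is a zero-divisor iff gcd(a, 99) > 1 (because a is a unit precisely when gcd(a, n) = 1, and in Z/nZ every nonzero, non-unit element is a zero-divisor). Scan a = 1, ..., 98 and keep those with gcd(a, 99) > 1:
  gcd(3, 99) = 3, gcd(6, 99) = 3, gcd(9, 99) = 9, gcd(11, 99) = 11, gcd(12, 99) = 3, gcd(15, 99) = 3, gcd(18, 99) = 9, gcd(21, 99) = 3, gcd(22, 99) = 11, gcd(24, 99) = 3, gcd(27, 99) = 9, gcd(30, 99) = 3, gcd(33, 99) = 33, gcd(36, 99) = 9, gcd(39, 99) = 3, gcd(42, 99) = 3, gcd(44, 99) = 11, gcd(45, 99) = 9, gcd(48, 99) = 3, gcd(51, 99) = 3, gcd(54, 99) = 9, gcd(55, 99) = 11, gcd(57, 99) = 3, gcd(60, 99) = 3, gcd(63, 99) = 9, gcd(66, 99) = 33, gcd(69, 99) = 3, gcd(72, 99) = 9, gcd(75, 99) = 3, gcd(77, 99) = 11, gcd(78, 99) = 3, gcd(81, 99) = 9, gcd(84, 99) = 3, gcd(87, 99) = 3, gcd(88, 99) = 11, gcd(90, 99) = 9, gcd(93, 99) = 3, gcd(96, 99) = 3.
All other a ∈ {1, ..., 98} have gcd(a, 99) = 1 and are units. So the nonzero zero-divisors are exactly the 38 values of a appearing in this scan.

Final answer: nonzero zero-divisors of Z/99Z = {3, 6, 9, 11, 12, 15, 18, 21, 22, 24, 27, 30, 33, 36, 39, 42, 44, 45, 48, 51, 54, 55, 57, 60, 63, 66, 69, 72, 75, 77, 78, 81, 84, 87, 88, 90, 93, 96}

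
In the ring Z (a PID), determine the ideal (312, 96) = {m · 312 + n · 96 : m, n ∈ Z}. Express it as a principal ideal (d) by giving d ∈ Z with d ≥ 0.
(312, 96) = (24); d = 24

In the PID Z, (a, b) is generated by gcd(a, b). Compute gcd(312, 96) with the extended Euclidean algorithm, tracking rows (r, s, t) with s·312 + t·96 = r:
  row A: (312, 1, 0)   [1·312 + 0·96 = 312]
  row B: (96, 0, 1)   [0·312 + 1·96 = 96]
  312 = 3·96 + 24   → row C = row A − 3·row B = (24, 1, −3)   [check: 1·312 − 3·96 = 24]
  96 = 4·24 + 0   → remainder 0, stop. gcd = 24 (last nonzero row C).
So gcd(312, 96) = 24, with Bézout identity 1·312 − 3·96 = 24. Containment (⊇): the Bézout identity exhibits 24 as an element of (312, 96), giving (24) ⊆ (312, 96). Containment (⊆): since 24 | 312 and 24 | 96 (312 = 24·13, 96 = 24·4), every Z-linear combination of 312 and 96 is divisible by 24, so (312, 96) ⊆ (24). Therefore (312, 96) = (24), d = 24.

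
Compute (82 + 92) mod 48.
Reduce the summands first: 82 ≡ 34, 92 ≡ 44 (mod 48), so 82 + 92 ≡ 34 + 44 (mod 48). 34 + 44 = 78; 78 = 1·48 + 30, so (82 + 92) mod 48 = 30.

Final answer: 30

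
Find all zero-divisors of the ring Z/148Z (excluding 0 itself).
nonzero zero-divisors of Z/148Z = {2, 4, 6, 8, 10, 12, 14, 16, 18, 20, 22, 24, 26, 28, 30, 32, 34, 36, 37, 38, 40, 42, 44, 46, 48, 50, 52, 54, 56, 58, 60, 62, 64, 66, 68, 70, 72, 74, 76, 78, 80, 82, 84, 86, 88, 90, 92, 94, 96, 98, 100, 102, 104, 106, 108, 110, 111, 112, 114, 116, 118, 120, 122, 124, 126, 128, 130, 132, 134, 136, 138, 140, 142, 144, 146}

An element a ∈ Z/148Z (with a ≠ 0) is a zero-divisor iff gcd(a, 148) > 1 (because a is a unit precisely when gcd(a, n) = 1, and in Z/nZ every nonzero, non-unit element is a zero-divisor). Scan a = 1, ..., 147 and keep those with gcd(a, 148) > 1:
  gcd(2, 148) = 2, gcd(4, 148) = 4, gcd(6, 148) = 2, gcd(8, 148) = 4, gcd(10, 148) = 2, gcd(12, 148) = 4, gcd(14, 148) = 2, gcd(16, 148) = 4, gcd(18, 148) = 2, gcd(20, 148) = 4, gcd(22, 148) = 2, gcd(24, 148) = 4, gcd(26, 148) = 2, gcd(28, 148) = 4, gcd(30, 148) = 2, gcd(32, 148) = 4, gcd(34, 148) = 2, gcd(36, 148) = 4, gcd(37, 148) = 37, gcd(38, 148) = 2, gcd(40, 148) = 4, gcd(42, 148) = 2, gcd(44, 148) = 4, gcd(46, 148) = 2, gcd(48, 148) = 4, gcd(50, 148) = 2, gcd(52, 148) = 4, gcd(54, 148) = 2, gcd(56, 148) = 4, gcd(58, 148) = 2, gcd(60, 148) = 4, gcd(62, 148) = 2, gcd(64, 148) = 4, gcd(66, 148) = 2, gcd(68, 148) = 4, gcd(70, 148) = 2, gcd(72, 148) = 4, gcd(74, 148) = 74, gcd(76, 148) = 4, gcd(78, 148) = 2, gcd(80, 148) = 4, gcd(82, 148) = 2, gcd(84, 148) = 4, gcd(86, 148) = 2, gcd(88, 148) = 4, gcd(90, 148) = 2, gcd(92, 148) = 4, gcd(94, 148) = 2, gcd(96, 148) = 4, gcd(98, 148) = 2, gcd(100, 148) = 4, gcd(102, 148) = 2, gcd(104, 148) = 4, gcd(106, 148) = 2, gcd(108, 148) = 4, gcd(110, 148) = 2, gcd(111, 148) = 37, gcd(112, 148) = 4, gcd(114, 148) = 2, gcd(116, 148) = 4, gcd(118, 148) = 2, gcd(120, 148) = 4, gcd(122, 148) = 2, gcd(124, 148) = 4, gcd(126, 148) = 2, gcd(128, 148) = 4, gcd(130, 148) = 2, gcd(132, 148) = 4, gcd(134, 148) = 2, gcd(136, 148) = 4, gcd(138, 148) = 2, gcd(140, 148) = 4, gcd(142, 148) = 2, gcd(144, 148) = 4, gcd(146, 148) = 2.
All other a ∈ {1, ..., 147} have gcd(a, 148) = 1 and are units. So the nonzero zero-divisors are exactly the 75 values of a appearing in this scan.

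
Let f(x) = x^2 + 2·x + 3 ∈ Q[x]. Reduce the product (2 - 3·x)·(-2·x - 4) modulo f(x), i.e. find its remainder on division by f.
a · b ≡ -4·x - 26 (mod f(x))

First multiply in Q[x] without reducing: a · b = 6·x^2 + 8·x - 8. Now divide by f(x) = x^2 + 2·x + 3, eliminating the leading term at each step:
  leading term 6·x^2: subtract (6)·f(x) = 6·x^2 + 12·x + 18, leaving -4·x - 26
The degree is now < 2, so this is the remainder. Hence a · b ≡ -4·x - 26 in Q[x]/(f).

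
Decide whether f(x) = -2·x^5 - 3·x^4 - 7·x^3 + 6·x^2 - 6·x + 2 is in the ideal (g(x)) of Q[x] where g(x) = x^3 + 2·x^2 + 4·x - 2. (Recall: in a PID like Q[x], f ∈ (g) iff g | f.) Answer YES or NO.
YES

In Q[x] the ideal (g) consists of all multiples of g, so f ∈ (g) iff g | f, i.e. iff the remainder of f on division by g is 0. Divide f by g (g is monic, so eliminate the leading term of the running remainder at each step):
  leading term -2·x^5: subtract (-2·x^2)·g(x) = -2·x^5 - 4·x^4 - 8·x^3 + 4·x^2, leaving x^4 + x^3 + 2·x^2 - 6·x + 2
  leading term x^4: subtract (x)·g(x) = x^4 + 2·x^3 + 4·x^2 - 2·x, leaving -x^3 - 2·x^2 - 4·x + 2
  leading term -x^3: subtract (-1)·g(x) = -x^3 - 2·x^2 - 4·x + 2, leaving 0
The remainder is 0, so f(x) = g(x) · h(x) with h(x) = -2·x^2 + x - 1. Hence g | f, i.e. f ∈ (g).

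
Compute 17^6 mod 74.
Use repeated squaring. Binary(6) = 110. Walk through the bits of the exponent 6 left-to-right: at each bit after the leading one, square the running value, then multiply by 17 if the bit is 1 (always reducing mod 74):
  bit 1 = 1 (leading): start with 17.
  bit 2 = 1: square 17^2 = 289 ≡ 67; bit is 1, so multiply 67·17 = 1139 ≡ 29 (mod 74).
  bit 3 = 0: square 29^2 = 841 ≡ 27 (mod 74).
Final value: 17^6 ≡ 27 (mod 74).

Final answer: 27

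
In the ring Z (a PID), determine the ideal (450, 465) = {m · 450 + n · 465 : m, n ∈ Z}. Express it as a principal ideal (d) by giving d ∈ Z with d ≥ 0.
(450, 465) = (15); d = 15

In the PID Z, (a, b) is generated by gcd(a, b). Compute gcd(465, 450) with the extended Euclidean algorithm, tracking rows (r, s, t) with s·465 + t·450 = r:
  row A: (465, 1, 0)   [1·465 + 0·450 = 465]
  row B: (450, 0, 1)   [0·465 + 1·450 = 450]
  465 = 1·450 + 15   → row C = row A − 1·row B = (15, 1, −1)   [check: 1·465 − 1·450 = 15]
  450 = 30·15 + 0   → remainder 0, stop. gcd = 15 (last nonzero row C).
So gcd(450, 465) = 15, with Bézout identity 1·465 − 1·450 = 15. Containment (⊇): the Bézout identity exhibits 15 as an element of (450, 465), giving (15) ⊆ (450, 465). Containment (⊆): since 15 | 450 and 15 | 465 (450 = 15·30, 465 = 15·31), every Z-linear combination of 450 and 465 is divisible by 15, so (450, 465) ⊆ (15). Therefore (450, 465) = (15), d = 15.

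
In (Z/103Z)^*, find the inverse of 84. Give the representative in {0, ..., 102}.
Apply the extended Euclidean algorithm to (103, 84), tracking rows (r, s, t) with s·103 + t·84 = r. Each division r_prev = q·r_cur + r_new produces the new row as (previous row) − q·(current row):
  row A: (103, 1, 0)   [1·103 + 0·84 = 103]
  row B: (84, 0, 1)   [0·103 + 1·84 = 84]
  103 = 1·84 + 19   → row C = row A − 1·row B = (19, 1, −1)   [check: 1·103 − 1·84 = 19]
  84 = 4·19 + 8   → row D = row B − 4·row C = (8, −4, 5)   [check: −4·103 + 5·84 = 8]
  19 = 2·8 + 3   → row E = row C − 2·row D = (3, 9, −11)   [check: 9·103 − 11·84 = 3]
  8 = 2·3 + 2   → row F = row D − 2·row E = (2, −22, 27)   [check: −22·103 + 27·84 = 2]
  3 = 1·2 + 1   → row G = row E − 1·row F = (1, 31, −38)   [check: 31·103 − 38·84 = 1]
  2 = 2·1 + 0   → remainder 0, stop. gcd = 1 (last nonzero row G).
The gcd is 1, so 84 is invertible mod 103. The last nonzero row gives 31·103 − 38·84 = 1, so t = −38. So 84^(−1) ≡ −38 ≡ 65 (mod 103). Verify: 84 · 65 = 5460 ≡ 1 (mod 103). ✓

Final answer: 84^(−1) ≡ 65 (mod 103)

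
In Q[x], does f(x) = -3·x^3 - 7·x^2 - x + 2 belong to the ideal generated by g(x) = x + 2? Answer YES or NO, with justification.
YES

In Q[x] the ideal (g) consists of all multiples of g, so f ∈ (g) iff g | f, i.e. iff the remainder of f on division by g is 0. Divide f by g (g is monic, so eliminate the leading term of the running remainder at each step):
  leading term -3·x^3: subtract (-3·x^2)·g(x) = -3·x^3 - 6·x^2, leaving -x^2 - x + 2
  leading term -x^2: subtract (-x)·g(x) = -x^2 - 2·x, leaving x + 2
  leading term x: subtract (1)·g(x) = x + 2, leaving 0
The remainder is 0, so f(x) = g(x) · h(x) with h(x) = -3·x^2 - x + 1. Hence g | f, i.e. f ∈ (g).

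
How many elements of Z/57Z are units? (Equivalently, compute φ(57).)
An element a ∈ Z/57Z is a unit iff gcd(a, 57) = 1, so the number of units is φ(57). φ is multiplicative, with φ(p^e) = p^e − p^(e−1). Factorise 57 = 3 · 19. Then
  φ(57) = (3 − 1) · (19 − 1) = 2 · 18 = 36.

Final answer: Z/57Z has φ(57) = 36 units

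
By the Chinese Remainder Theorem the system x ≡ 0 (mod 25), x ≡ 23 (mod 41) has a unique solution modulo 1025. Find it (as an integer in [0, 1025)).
The moduli 25, 41 are pairwise coprime, so by the CRT there is a unique solution mod 25·41 = 1025.
Solve by successive substitution. Start with x ≡ 0 (mod 25).
  Combine with x ≡ 23 (mod 41): write x = 25·t and require 25·t ≡ 23 (mod 41). Since 25^(−1) ≡ 23 (mod 41), t ≡ 23·23 ≡ 37 (mod 41). So x ≡ 25·37 = 925 (mod 1025).
Unique solution in [0, 1025): x = 925.

Final answer: x ≡ 925 (mod 1025); the representative in [0, 1025) is 925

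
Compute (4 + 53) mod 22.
13

Reduce the summands first: 53 ≡ 9 (mod 22), so 4 + 53 ≡ 4 + 9 (mod 22). 4 + 9 = 13; 13 = 0·22 + 13, so (4 + 53) mod 22 = 13.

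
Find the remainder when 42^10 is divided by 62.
36

Use repeated squaring. Binary(10) = 1010. Walk through the bits of the exponent 10 left-to-right: at each bit after the leading one, square the running value, then multiply by 42 if the bit is 1 (always reducing mod 62):
  bit 1 = 1 (leading): start with 42.
  bit 2 = 0: square 42^2 = 1764 ≡ 28 (mod 62).
  bit 3 = 1: square 28^2 = 784 ≡ 40; bit is 1, so multiply 40·42 = 1680 ≡ 6 (mod 62).
  bit 4 = 0: square 6^2 = 36 (mod 62).
Final value: 42^10 ≡ 36 (mod 62).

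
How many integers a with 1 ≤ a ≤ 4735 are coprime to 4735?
The number of a ∈ {1, ..., 4735} with gcd(a, 4735) = 1 is by definition Euler's totient φ(4735). φ is multiplicative, with φ(p^e) = p^e − p^(e−1). Factorise 4735 = 5 · 947. Then
  φ(4735) = (5 − 1) · (947 − 1) = 4 · 946 = 3784.
So there are 3784 such integers.

Final answer: 3784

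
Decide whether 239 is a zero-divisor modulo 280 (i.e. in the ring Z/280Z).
NO

gcd(239, 280) = 1, so 239 is a unit in Z/280Z (it has a multiplicative inverse). A unit cannot be a zero-divisor: if 239·b ≡ 0 then multiplying both sides by 239^(−1) gives b ≡ 0. So 239 is not a zero-divisor.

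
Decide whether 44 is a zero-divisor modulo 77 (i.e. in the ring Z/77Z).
gcd(44, 77) = 11 > 1, so 44 is not a unit in Z/77Z. In Z/nZ every nonzero non-unit is a zero-divisor: explicitly, take b = 77/gcd = 7 ≠ 0 (mod 77); then 44·7 = 308 = 4·77, i.e. 44·7 ≡ 0 (mod 77). So 44 is a zero-divisor.

Final answer: YES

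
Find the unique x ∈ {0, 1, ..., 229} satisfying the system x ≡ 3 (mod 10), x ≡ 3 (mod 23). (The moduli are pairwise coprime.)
The moduli 10, 23 are pairwise coprime, so by the CRT there is a unique solution mod 10·23 = 230.
Solve by successive substitution. Start with x ≡ 3 (mod 10).
  Combine with x ≡ 3 (mod 23): write x = 3 + 10·t and require 3 + 10·t ≡ 3 (mod 23), i.e. 10·t ≡ 3 − 3 ≡ 0 (mod 23). Since 10^(−1) ≡ 7 (mod 23), t ≡ 7·0 ≡ 0 (mod 23). So x ≡ 3 + 10·0 = 3 (mod 230).
Unique solution in [0, 230): x = 3.

Final answer: x ≡ 3 (mod 230); the representative in [0, 230) is 3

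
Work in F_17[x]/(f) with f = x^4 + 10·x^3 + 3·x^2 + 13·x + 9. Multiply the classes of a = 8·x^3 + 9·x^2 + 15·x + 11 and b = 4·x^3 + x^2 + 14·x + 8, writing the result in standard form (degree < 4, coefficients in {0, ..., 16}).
Multiply as integer polynomials: a · b = 32·x^6 + 44·x^5 + 181·x^4 + 249·x^3 + 293·x^2 + 274·x + 88. Reducing coefficients mod 17: a · b ≡ 15·x^6 + 10·x^5 + 11·x^4 + 11·x^3 + 4·x^2 + 2·x + 3. Now divide by f(x) = x^4 + 10·x^3 + 3·x^2 + 13·x + 9 in F_17[x], eliminating the leading term at each step:
  leading term 15·x^6: subtract (15·x^2)·f(x) = 15·x^6 + 14·x^5 + 11·x^4 + 8·x^3 + 16·x^2, leaving 13·x^5 + 3·x^3 + 5·x^2 + 2·x + 3 (coefficients mod 17)
  leading term 13·x^5: subtract (13·x)·f(x) = 13·x^5 + 11·x^4 + 5·x^3 + 16·x^2 + 15·x, leaving 6·x^4 + 15·x^3 + 6·x^2 + 4·x + 3 (coefficients mod 17)
  leading term 6·x^4: subtract (6)·f(x) = 6·x^4 + 9·x^3 + x^2 + 10·x + 3, leaving 6·x^3 + 5·x^2 + 11·x (coefficients mod 17)
The degree is now < 4, so this is the remainder. Hence a · b ≡ 6·x^3 + 5·x^2 + 11·x in F_17[x]/(f).

Final answer: a · b ≡ 6·x^3 + 5·x^2 + 11·x (mod f(x))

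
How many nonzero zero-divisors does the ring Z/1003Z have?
Z/1003Z has 74 nonzero zero-divisors

In Z/1003Z each nonzero element is either a unit (gcd with 1003 is 1) or a zero-divisor (gcd > 1). The number of units is φ(1003): factorise 1003 = 17 · 59, so φ(1003) = (17 − 1) · (59 − 1) = 16 · 58 = 928. The nonzero elements number 1003 − 1 = 1002. Hence the nonzero zero-divisors number 1002 − 928 = 74.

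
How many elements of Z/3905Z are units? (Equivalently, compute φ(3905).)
An element a ∈ Z/3905Z is a unit iff gcd(a, 3905) = 1, so the number of units is φ(3905). φ is multiplicative, with φ(p^e) = p^e − p^(e−1). Factorise 3905 = 5 · 11 · 71. Then
  φ(3905) = (5 − 1) · (11 − 1) · (71 − 1) = 4 · 10 · 70 = 2800.

Final answer: Z/3905Z has φ(3905) = 2800 units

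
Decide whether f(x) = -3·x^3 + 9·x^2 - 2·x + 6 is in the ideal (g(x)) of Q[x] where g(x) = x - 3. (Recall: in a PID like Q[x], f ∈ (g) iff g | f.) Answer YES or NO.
In Q[x] the ideal (g) consists of all multiples of g, so f ∈ (g) iff g | f, i.e. iff the remainder of f on division by g is 0. Divide f by g (g is monic, so eliminate the leading term of the running remainder at each step):
  leading term -3·x^3: subtract (-3·x^2)·g(x) = -3·x^3 + 9·x^2, leaving 6 - 2·x
  leading term -2·x: subtract (-2)·g(x) = 6 - 2·x, leaving 0
The remainder is 0, so f(x) = g(x) · h(x) with h(x) = -3·x^2 - 2. Hence g | f, i.e. f ∈ (g).

Final answer: YES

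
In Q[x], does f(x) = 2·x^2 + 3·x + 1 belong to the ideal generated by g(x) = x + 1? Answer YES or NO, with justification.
YES

In Q[x] the ideal (g) consists of all multiples of g, so f ∈ (g) iff g | f, i.e. iff the remainder of f on division by g is 0. Divide f by g (g is monic, so eliminate the leading term of the running remainder at each step):
  leading term 2·x^2: subtract (2·x)·g(x) = 2·x^2 + 2·x, leaving x + 1
  leading term x: subtract (1)·g(x) = x + 1, leaving 0
The remainder is 0, so f(x) = g(x) · h(x) with h(x) = 2·x + 1. Hence g | f, i.e. f ∈ (g).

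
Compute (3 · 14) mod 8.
Reduce the factors first: 14 ≡ 6 (mod 8), so 3 · 14 ≡ 3 · 6 (mod 8). 3 · 6 = 18. Dividing by 8: 18 = 2·8 + 2. So (3 · 14) mod 8 = 2.

Final answer: 2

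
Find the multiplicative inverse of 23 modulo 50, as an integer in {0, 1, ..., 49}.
23^(−1) ≡ 37 (mod 50)

Apply the extended Euclidean algorithm to (50, 23), tracking rows (r, s, t) with s·50 + t·23 = r. Each division r_prev = q·r_cur + r_new produces the new row as (previous row) − q·(current row):
  row A: (50, 1, 0)   [1·50 + 0·23 = 50]
  row B: (23, 0, 1)   [0·50 + 1·23 = 23]
  50 = 2·23 + 4   → row C = row A − 2·row B = (4, 1, −2)   [check: 1·50 − 2·23 = 4]
  23 = 5·4 + 3   → row D = row B − 5·row C = (3, −5, 11)   [check: −5·50 + 11·23 = 3]
  4 = 1·3 + 1   → row E = row C − 1·row D = (1, 6, −13)   [check: 6·50 − 13·23 = 1]
  3 = 3·1 + 0   → remainder 0, stop. gcd = 1 (last nonzero row E).
The gcd is 1, so 23 is invertible mod 50. The last nonzero row gives 6·50 − 13·23 = 1, so t = −13. So 23^(−1) ≡ −13 ≡ 37 (mod 50). Verify: 23 · 37 = 851 ≡ 1 (mod 50). ✓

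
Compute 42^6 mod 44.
Use repeated squaring. Binary(6) = 110. Walk through the bits of the exponent 6 left-to-right: at each bit after the leading one, square the running value, then multiply by 42 if the bit is 1 (always reducing mod 44):
  bit 1 = 1 (leading): start with 42.
  bit 2 = 1: square 42^2 = 1764 ≡ 4; bit is 1, so multiply 4·42 = 168 ≡ 36 (mod 44).
  bit 3 = 0: square 36^2 = 1296 ≡ 20 (mod 44).
Final value: 42^6 ≡ 20 (mod 44).

Final answer: 20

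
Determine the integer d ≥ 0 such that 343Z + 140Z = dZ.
In the PID Z, (a, b) is generated by gcd(a, b). Compute gcd(343, 140) with the extended Euclidean algorithm, tracking rows (r, s, t) with s·343 + t·140 = r:
  row A: (343, 1, 0)   [1·343 + 0·140 = 343]
  row B: (140, 0, 1)   [0·343 + 1·140 = 140]
  343 = 2·140 + 63   → row C = row A − 2·row B = (63, 1, −2)   [check: 1·343 − 2·140 = 63]
  140 = 2·63 + 14   → row D = row B − 2·row C = (14, −2, 5)   [check: −2·343 + 5·140 = 14]
  63 = 4·14 + 7   → row E = row C − 4·row D = (7, 9, −22)   [check: 9·343 − 22·140 = 7]
  14 = 2·7 + 0   → remainder 0, stop. gcd = 7 (last nonzero row E).
So gcd(343, 140) = 7, with Bézout identity 9·343 − 22·140 = 7. Containment (⊇): the Bézout identity exhibits 7 as an element of (343, 140), giving (7) ⊆ (343, 140). Containment (⊆): since 7 | 343 and 7 | 140 (343 = 7·49, 140 = 7·20), every Z-linear combination of 343 and 140 is divisible by 7, so (343, 140) ⊆ (7). Therefore (343, 140) = (7), d = 7.

Final answer: (343, 140) = (7); d = 7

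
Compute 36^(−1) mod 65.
36^(−1) ≡ 56 (mod 65)

Apply the extended Euclidean algorithm to (65, 36), tracking rows (r, s, t) with s·65 + t·36 = r. Each division r_prev = q·r_cur + r_new produces the new row as (previous row) − q·(current row):
  row A: (65, 1, 0)   [1·65 + 0·36 = 65]
  row B: (36, 0, 1)   [0·65 + 1·36 = 36]
  65 = 1·36 + 29   → row C = row A − 1·row B = (29, 1, −1)   [check: 1·65 − 1·36 = 29]
  36 = 1·29 + 7   → row D = row B − 1·row C = (7, −1, 2)   [check: −1·65 + 2·36 = 7]
  29 = 4·7 + 1   → row E = row C − 4·row D = (1, 5, −9)   [check: 5·65 − 9·36 = 1]
  7 = 7·1 + 0   → remainder 0, stop. gcd = 1 (last nonzero row E).
The gcd is 1, so 36 is invertible mod 65. The last nonzero row gives 5·65 − 9·36 = 1, so t = −9. So 36^(−1) ≡ −9 ≡ 56 (mod 65). Verify: 36 · 56 = 2016 ≡ 1 (mod 65). ✓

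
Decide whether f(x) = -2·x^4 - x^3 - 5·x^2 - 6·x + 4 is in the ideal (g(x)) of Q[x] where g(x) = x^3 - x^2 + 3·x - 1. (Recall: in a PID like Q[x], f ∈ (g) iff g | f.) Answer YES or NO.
In Q[x] the ideal (g) consists of all multiples of g, so f ∈ (g) iff g | f, i.e. iff the remainder of f on division by g is 0. Divide f by g (g is monic, so eliminate the leading term of the running remainder at each step):
  leading term -2·x^4: subtract (-2·x)·g(x) = -2·x^4 + 2·x^3 - 6·x^2 + 2·x, leaving -3·x^3 + x^2 - 8·x + 4
  leading term -3·x^3: subtract (-3)·g(x) = -3·x^3 + 3·x^2 - 9·x + 3, leaving -2·x^2 + x + 1
The remainder r(x) = -2·x^2 + x + 1 ≠ 0 (and deg r < deg g), so g ∤ f, i.e. f ∉ (g).

Final answer: NO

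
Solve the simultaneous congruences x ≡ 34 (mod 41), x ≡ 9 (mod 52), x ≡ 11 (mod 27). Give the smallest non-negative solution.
x ≡ 28037 (mod 57564); the representative in [0, 57564) is 28037

The moduli 41, 52, 27 are pairwise coprime, so by the CRT there is a unique solution mod 41·52·27 = 57564.
Solve by successive substitution. Start with x ≡ 34 (mod 41).
  Combine with x ≡ 9 (mod 52): write x = 34 + 41·t and require 34 + 41·t ≡ 9 (mod 52), i.e. 41·t ≡ 9 − 34 ≡ 27 (mod 52). Since 41^(−1) ≡ 33 (mod 52), t ≡ 33·27 ≡ 7 (mod 52). So x ≡ 34 + 41·7 = 321 (mod 2132).
  Combine with x ≡ 11 (mod 27): write x = 321 + 2132·t and require 321 + 2132·t ≡ 11 (mod 27), i.e. 2132·t ≡ 11 − 321 ≡ 14 (mod 27). Since 2132^(−1) ≡ 26 (mod 27) (2132 ≡ 26 (mod 27)), t ≡ 26·14 ≡ 13 (mod 27). So x ≡ 321 + 2132·13 = 28037 (mod 57564).
Unique solution in [0, 57564): x = 28037.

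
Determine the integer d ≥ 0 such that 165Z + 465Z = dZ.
(165, 465) = (15); d = 15

In the PID Z, (a, b) is generated by gcd(a, b). Compute gcd(465, 165) with the extended Euclidean algorithm, tracking rows (r, s, t) with s·465 + t·165 = r:
  row A: (465, 1, 0)   [1·465 + 0·165 = 465]
  row B: (165, 0, 1)   [0·465 + 1·165 = 165]
  465 = 2·165 + 135   → row C = row A − 2·row B = (135, 1, −2)   [check: 1·465 − 2·165 = 135]
  165 = 1·135 + 30   → row D = row B − 1·row C = (30, −1, 3)   [check: −1·465 + 3·165 = 30]
  135 = 4·30 + 15   → row E = row C − 4·row D = (15, 5, −14)   [check: 5·465 − 14·165 = 15]
  30 = 2·15 + 0   → remainder 0, stop. gcd = 15 (last nonzero row E).
So gcd(165, 465) = 15, with Bézout identity 5·465 − 14·165 = 15. Containment (⊇): the Bézout identity exhibits 15 as an element of (165, 465), giving (15) ⊆ (165, 465). Containment (⊆): since 15 | 165 and 15 | 465 (165 = 15·11, 465 = 15·31), every Z-linear combination of 165 and 465 is divisible by 15, so (165, 465) ⊆ (15). Therefore (165, 465) = (15), d = 15.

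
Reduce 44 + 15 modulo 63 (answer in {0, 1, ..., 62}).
Both summands are already reduced mod 63. 44 + 15 = 59; 59 = 0·63 + 59, so (44 + 15) mod 63 = 59.

Final answer: 59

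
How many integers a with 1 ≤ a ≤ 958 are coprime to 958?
478

The number of a ∈ {1, ..., 958} with gcd(a, 958) = 1 is by definition Euler's totient φ(958). φ is multiplicative, with φ(p^e) = p^e − p^(e−1). Factorise 958 = 2 · 479. Then
  φ(958) = (2 − 1) · (479 − 1) = 1 · 478 = 478.
So there are 478 such integers.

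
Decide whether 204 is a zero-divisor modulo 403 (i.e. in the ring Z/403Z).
gcd(204, 403) = 1, so 204 is a unit in Z/403Z (it has a multiplicative inverse). A unit cannot be a zero-divisor: if 204·b ≡ 0 then multiplying both sides by 204^(−1) gives b ≡ 0. So 204 is not a zero-divisor.

Final answer: NO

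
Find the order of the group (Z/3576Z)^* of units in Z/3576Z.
|(Z/3576Z)^*| = 1184

(Z/3576Z)^* consists of the classes a with gcd(a, 3576) = 1, so its order is φ(3576). φ is multiplicative, with φ(p^e) = p^e − p^(e−1). Factorise 3576 = 2^3 · 3 · 149. Then
  φ(3576) = (2^3 − 2^2) · (3 − 1) · (149 − 1) = 4 · 2 · 148 = 1184.
Thus |(Z/3576Z)^*| = 1184.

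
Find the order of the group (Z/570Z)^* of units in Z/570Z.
|(Z/570Z)^*| = 144

(Z/570Z)^* consists of the classes a with gcd(a, 570) = 1, so its order is φ(570). φ is multiplicative, with φ(p^e) = p^e − p^(e−1). Factorise 570 = 2 · 3 · 5 · 19. Then
  φ(570) = (2 − 1) · (3 − 1) · (5 − 1) · (19 − 1) = 1 · 2 · 4 · 18 = 144.
Thus |(Z/570Z)^*| = 144.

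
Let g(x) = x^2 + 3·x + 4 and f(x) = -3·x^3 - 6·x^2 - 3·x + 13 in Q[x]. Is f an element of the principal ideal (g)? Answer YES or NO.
NO

In Q[x] the ideal (g) consists of all multiples of g, so f ∈ (g) iff g | f, i.e. iff the remainder of f on division by g is 0. Divide f by g (g is monic, so eliminate the leading term of the running remainder at each step):
  leading term -3·x^3: subtract (-3·x)·g(x) = -3·x^3 - 9·x^2 - 12·x, leaving 3·x^2 + 9·x + 13
  leading term 3·x^2: subtract (3)·g(x) = 3·x^2 + 9·x + 12, leaving 1
The remainder r(x) = 1 ≠ 0 (and deg r < deg g), so g ∤ f, i.e. f ∉ (g).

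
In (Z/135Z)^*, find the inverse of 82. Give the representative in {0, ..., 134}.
Apply the extended Euclidean algorithm to (135, 82), tracking rows (r, s, t) with s·135 + t·82 = r. Each division r_prev = q·r_cur + r_new produces the new row as (previous row) − q·(current row):
  row A: (135, 1, 0)   [1·135 + 0·82 = 135]
  row B: (82, 0, 1)   [0·135 + 1·82 = 82]
  135 = 1·82 + 53   → row C = row A − 1·row B = (53, 1, −1)   [check: 1·135 − 1·82 = 53]
  82 = 1·53 + 29   → row D = row B − 1·row C = (29, −1, 2)   [check: −1·135 + 2·82 = 29]
  53 = 1·29 + 24   → row E = row C − 1·row D = (24, 2, −3)   [check: 2·135 − 3·82 = 24]
  29 = 1·24 + 5   → row F = row D − 1·row E = (5, −3, 5)   [check: −3·135 + 5·82 = 5]
  24 = 4·5 + 4   → row G = row E − 4·row F = (4, 14, −23)   [check: 14·135 − 23·82 = 4]
  5 = 1·4 + 1   → row H = row F − 1·row G = (1, −17, 28)   [check: −17·135 + 28·82 = 1]
  4 = 4·1 + 0   → remainder 0, stop. gcd = 1 (last nonzero row H).
The gcd is 1, so 82 is invertible mod 135. The last nonzero row gives −17·135 + 28·82 = 1, so t = 28. So 82^(−1) ≡ 28 (mod 135). Verify: 82 · 28 = 2296 ≡ 1 (mod 135). ✓

Final answer: 82^(−1) ≡ 28 (mod 135)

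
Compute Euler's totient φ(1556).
φ(1556) = 776

φ is multiplicative, with φ(p^e) = p^e − p^(e−1). Factorise 1556 = 2^2 · 389. Then
  φ(1556) = (2^2 − 2^1) · (389 − 1) = 2 · 388 = 776.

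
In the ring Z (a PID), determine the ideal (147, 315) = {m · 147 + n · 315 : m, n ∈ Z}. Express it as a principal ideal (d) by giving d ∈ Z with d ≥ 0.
(147, 315) = (21); d = 21

In the PID Z, (a, b) is generated by gcd(a, b). Compute gcd(315, 147) with the extended Euclidean algorithm, tracking rows (r, s, t) with s·315 + t·147 = r:
  row A: (315, 1, 0)   [1·315 + 0·147 = 315]
  row B: (147, 0, 1)   [0·315 + 1·147 = 147]
  315 = 2·147 + 21   → row C = row A − 2·row B = (21, 1, −2)   [check: 1·315 − 2·147 = 21]
  147 = 7·21 + 0   → remainder 0, stop. gcd = 21 (last nonzero row C).
So gcd(147, 315) = 21, with Bézout identity 1·315 − 2·147 = 21. Containment (⊇): the Bézout identity exhibits 21 as an element of (147, 315), giving (21) ⊆ (147, 315). Containment (⊆): since 21 | 147 and 21 | 315 (147 = 21·7, 315 = 21·15), every Z-linear combination of 147 and 315 is divisible by 21, so (147, 315) ⊆ (21). Therefore (147, 315) = (21), d = 21.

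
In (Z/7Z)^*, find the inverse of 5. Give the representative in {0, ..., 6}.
5^(−1) ≡ 3 (mod 7)

Apply the extended Euclidean algorithm to (7, 5), tracking rows (r, s, t) with s·7 + t·5 = r. Each division r_prev = q·r_cur + r_new produces the new row as (previous row) − q·(current row):
  row A: (7, 1, 0)   [1·7 + 0·5 = 7]
  row B: (5, 0, 1)   [0·7 + 1·5 = 5]
  7 = 1·5 + 2   → row C = row A − 1·row B = (2, 1, −1)   [check: 1·7 − 1·5 = 2]
  5 = 2·2 + 1   → row D = row B − 2·row C = (1, −2, 3)   [check: −2·7 + 3·5 = 1]
  2 = 2·1 + 0   → remainder 0, stop. gcd = 1 (last nonzero row D).
The gcd is 1, so 5 is invertible mod 7. The last nonzero row gives −2·7 + 3·5 = 1, so t = 3. So 5^(−1) ≡ 3 (mod 7). Verify: 5 · 3 = 15 ≡ 1 (mod 7). ✓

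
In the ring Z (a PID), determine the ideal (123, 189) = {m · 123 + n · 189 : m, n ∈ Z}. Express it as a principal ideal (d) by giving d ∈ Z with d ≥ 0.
(123, 189) = (3); d = 3

In the PID Z, (a, b) is generated by gcd(a, b). Compute gcd(189, 123) with the extended Euclidean algorithm, tracking rows (r, s, t) with s·189 + t·123 = r:
  row A: (189, 1, 0)   [1·189 + 0·123 = 189]
  row B: (123, 0, 1)   [0·189 + 1·123 = 123]
  189 = 1·123 + 66   → row C = row A − 1·row B = (66, 1, −1)   [check: 1·189 − 1·123 = 66]
  123 = 1·66 + 57   → row D = row B − 1·row C = (57, −1, 2)   [check: −1·189 + 2·123 = 57]
  66 = 1·57 + 9   → row E = row C − 1·row D = (9, 2, −3)   [check: 2·189 − 3·123 = 9]
  57 = 6·9 + 3   → row F = row D − 6·row E = (3, −13, 20)   [check: −13·189 + 20·123 = 3]
  9 = 3·3 + 0   → remainder 0, stop. gcd = 3 (last nonzero row F).
So gcd(123, 189) = 3, with Bézout identity −13·189 + 20·123 = 3. Containment (⊇): the Bézout identity exhibits 3 as an element of (123, 189), giving (3) ⊆ (123, 189). Containment (⊆): since 3 | 123 and 3 | 189 (123 = 3·41, 189 = 3·63), every Z-linear combination of 123 and 189 is divisible by 3, so (123, 189) ⊆ (3). Therefore (123, 189) = (3), d = 3.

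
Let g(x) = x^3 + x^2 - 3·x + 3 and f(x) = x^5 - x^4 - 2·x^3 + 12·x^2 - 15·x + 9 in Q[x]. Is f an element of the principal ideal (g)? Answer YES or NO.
In Q[x] the ideal (g) consists of all multiples of g, so f ∈ (g) iff g | f, i.e. iff the remainder of f on division by g is 0. Divide f by g (g is monic, so eliminate the leading term of the running remainder at each step):
  leading term x^5: subtract (x^2)·g(x) = x^5 + x^4 - 3·x^3 + 3·x^2, leaving -2·x^4 + x^3 + 9·x^2 - 15·x + 9
  leading term -2·x^4: subtract (-2·x)·g(x) = -2·x^4 - 2·x^3 + 6·x^2 - 6·x, leaving 3·x^3 + 3·x^2 - 9·x + 9
  leading term 3·x^3: subtract (3)·g(x) = 3·x^3 + 3·x^2 - 9·x + 9, leaving 0
The remainder is 0, so f(x) = g(x) · h(x) with h(x) = x^2 - 2·x + 3. Hence g | f, i.e. f ∈ (g).

Final answer: YES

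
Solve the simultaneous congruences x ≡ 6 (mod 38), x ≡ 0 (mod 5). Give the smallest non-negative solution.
The moduli 38, 5 are pairwise coprime, so by the CRT there is a unique solution mod 38·5 = 190.
Solve by successive substitution. Start with x ≡ 6 (mod 38).
  Combine with x ≡ 0 (mod 5): write x = 6 + 38·t and require 6 + 38·t ≡ 0 (mod 5), i.e. 38·t ≡ 0 − 6 ≡ 4 (mod 5). Since 38^(−1) ≡ 2 (mod 5) (38 ≡ 3 (mod 5)), t ≡ 2·4 ≡ 3 (mod 5). So x ≡ 6 + 38·3 = 120 (mod 190).
Unique solution in [0, 190): x = 120.

Final answer: x ≡ 120 (mod 190); the representative in [0, 190) is 120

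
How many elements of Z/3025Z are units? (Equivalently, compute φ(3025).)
An element a ∈ Z/3025Z is a unit iff gcd(a, 3025) = 1, so the number of units is φ(3025). φ is multiplicative, with φ(p^e) = p^e − p^(e−1). Factorise 3025 = 5^2 · 11^2. Then
  φ(3025) = (5^2 − 5^1) · (11^2 − 11^1) = 20 · 110 = 2200.

Final answer: Z/3025Z has φ(3025) = 2200 units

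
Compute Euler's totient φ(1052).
φ is multiplicative, with φ(p^e) = p^e − p^(e−1). Factorise 1052 = 2^2 · 263. Then
  φ(1052) = (2^2 − 2^1) · (263 − 1) = 2 · 262 = 524.

Final answer: φ(1052) = 524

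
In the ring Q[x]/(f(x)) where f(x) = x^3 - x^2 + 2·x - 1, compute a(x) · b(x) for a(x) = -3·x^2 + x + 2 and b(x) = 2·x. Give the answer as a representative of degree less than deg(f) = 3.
a · b ≡ -4·x^2 + 16·x - 6 (mod f(x))

First multiply in Q[x] without reducing: a · b = -6·x^3 + 2·x^2 + 4·x. Now divide by f(x) = x^3 - x^2 + 2·x - 1, eliminating the leading term at each step:
  leading term -6·x^3: subtract (-6)·f(x) = -6·x^3 + 6·x^2 - 12·x + 6, leaving -4·x^2 + 16·x - 6
The degree is now < 3, so this is the remainder. Hence a · b ≡ -4·x^2 + 16·x - 6 in Q[x]/(f).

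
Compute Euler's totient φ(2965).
φ(2965) = 2368

φ is multiplicative, with φ(p^e) = p^e − p^(e−1). Factorise 2965 = 5 · 593. Then
  φ(2965) = (5 − 1) · (593 − 1) = 4 · 592 = 2368.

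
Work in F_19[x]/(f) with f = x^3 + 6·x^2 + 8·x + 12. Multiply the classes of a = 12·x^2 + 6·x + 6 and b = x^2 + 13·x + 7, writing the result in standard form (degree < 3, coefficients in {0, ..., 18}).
Multiply as integer polynomials: a · b = 12·x^4 + 162·x^3 + 168·x^2 + 120·x + 42. Reducing coefficients mod 19: a · b ≡ 12·x^4 + 10·x^3 + 16·x^2 + 6·x + 4. Now divide by f(x) = x^3 + 6·x^2 + 8·x + 12 in F_19[x], eliminating the leading term at each step:
  leading term 12·x^4: subtract (12·x)·f(x) = 12·x^4 + 15·x^3 + x^2 + 11·x, leaving 14·x^3 + 15·x^2 + 14·x + 4 (coefficients mod 19)
  leading term 14·x^3: subtract (14)·f(x) = 14·x^3 + 8·x^2 + 17·x + 16, leaving 7·x^2 + 16·x + 7 (coefficients mod 19)
The degree is now < 3, so this is the remainder. Hence a · b ≡ 7·x^2 + 16·x + 7 in F_19[x]/(f).

Final answer: a · b ≡ 7·x^2 + 16·x + 7 (mod f(x))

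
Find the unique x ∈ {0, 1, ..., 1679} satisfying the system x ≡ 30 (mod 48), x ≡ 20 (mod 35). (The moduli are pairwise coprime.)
x ≡ 510 (mod 1680); the representative in [0, 1680) is 510

The moduli 48, 35 are pairwise coprime, so by the CRT there is a unique solution mod 48·35 = 1680.
Solve by successive substitution. Start with x ≡ 30 (mod 48).
  Combine with x ≡ 20 (mod 35): write x = 30 + 48·t and require 30 + 48·t ≡ 20 (mod 35), i.e. 48·t ≡ 20 − 30 ≡ 25 (mod 35). Since 48^(−1) ≡ 27 (mod 35) (48 ≡ 13 (mod 35)), t ≡ 27·25 ≡ 10 (mod 35). So x ≡ 30 + 48·10 = 510 (mod 1680).
Unique solution in [0, 1680): x = 510.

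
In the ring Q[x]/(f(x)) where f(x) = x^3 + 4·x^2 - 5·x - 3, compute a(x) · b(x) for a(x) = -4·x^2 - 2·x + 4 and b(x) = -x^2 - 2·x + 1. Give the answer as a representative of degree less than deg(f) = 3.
First multiply in Q[x] without reducing: a · b = 4·x^4 + 10·x^3 - 4·x^2 - 10·x + 4. Now divide by f(x) = x^3 + 4·x^2 - 5·x - 3, eliminating the leading term at each step:
  leading term 4·x^4: subtract (4·x)·f(x) = 4·x^4 + 16·x^3 - 20·x^2 - 12·x, leaving -6·x^3 + 16·x^2 + 2·x + 4
  leading term -6·x^3: subtract (-6)·f(x) = -6·x^3 - 24·x^2 + 30·x + 18, leaving 40·x^2 - 28·x - 14
The degree is now < 3, so this is the remainder. Hence a · b ≡ 40·x^2 - 28·x - 14 in Q[x]/(f).

Final answer: a · b ≡ 40·x^2 - 28·x - 14 (mod f(x))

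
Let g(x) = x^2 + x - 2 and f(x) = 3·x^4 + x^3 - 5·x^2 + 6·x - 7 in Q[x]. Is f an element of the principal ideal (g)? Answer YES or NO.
NO

In Q[x] the ideal (g) consists of all multiples of g, so f ∈ (g) iff g | f, i.e. iff the remainder of f on division by g is 0. Divide f by g (g is monic, so eliminate the leading term of the running remainder at each step):
  leading term 3·x^4: subtract (3·x^2)·g(x) = 3·x^4 + 3·x^3 - 6·x^2, leaving -2·x^3 + x^2 + 6·x - 7
  leading term -2·x^3: subtract (-2·x)·g(x) = -2·x^3 - 2·x^2 + 4·x, leaving 3·x^2 + 2·x - 7
  leading term 3·x^2: subtract (3)·g(x) = 3·x^2 + 3·x - 6, leaving -x - 1
The remainder r(x) = -x - 1 ≠ 0 (and deg r < deg g), so g ∤ f, i.e. f ∉ (g).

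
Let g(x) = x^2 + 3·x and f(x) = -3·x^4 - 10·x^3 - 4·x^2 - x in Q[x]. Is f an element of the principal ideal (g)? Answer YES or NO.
NO

In Q[x] the ideal (g) consists of all multiples of g, so f ∈ (g) iff g | f, i.e. iff the remainder of f on division by g is 0. Divide f by g (g is monic, so eliminate the leading term of the running remainder at each step):
  leading term -3·x^4: subtract (-3·x^2)·g(x) = -3·x^4 - 9·x^3, leaving -x^3 - 4·x^2 - x
  leading term -x^3: subtract (-x)·g(x) = -x^3 - 3·x^2, leaving -x^2 - x
  leading term -x^2: subtract (-1)·g(x) = -x^2 - 3·x, leaving 2·x
The remainder r(x) = 2·x ≠ 0 (and deg r < deg g), so g ∤ f, i.e. f ∉ (g).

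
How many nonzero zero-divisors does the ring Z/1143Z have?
Z/1143Z has 386 nonzero zero-divisors

In Z/1143Z each nonzero element is either a unit (gcd with 1143 is 1) or a zero-divisor (gcd > 1). The number of units is φ(1143): factorise 1143 = 3^2 · 127, so φ(1143) = (3^2 − 3^1) · (127 − 1) = 6 · 126 = 756. The nonzero elements number 1143 − 1 = 1142. Hence the nonzero zero-divisors number 1142 − 756 = 386.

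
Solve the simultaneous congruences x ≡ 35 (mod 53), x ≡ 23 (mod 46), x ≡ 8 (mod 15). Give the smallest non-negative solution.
The moduli 53, 46, 15 are pairwise coprime, so by the CRT there is a unique solution mod 53·46·15 = 36570.
Solve by successive substitution. Start with x ≡ 35 (mod 53).
  Combine with x ≡ 23 (mod 46): write x = 35 + 53·t and require 35 + 53·t ≡ 23 (mod 46), i.e. 53·t ≡ 23 − 35 ≡ 34 (mod 46). Since 53^(−1) ≡ 33 (mod 46) (53 ≡ 7 (mod 46)), t ≡ 33·34 ≡ 18 (mod 46). So x ≡ 35 + 53·18 = 989 (mod 2438).
  Combine with x ≡ 8 (mod 15): write x = 989 + 2438·t and require 989 + 2438·t ≡ 8 (mod 15), i.e. 2438·t ≡ 8 − 989 ≡ 9 (mod 15). Since 2438^(−1) ≡ 2 (mod 15) (2438 ≡ 8 (mod 15)), t ≡ 2·9 ≡ 3 (mod 15). So x ≡ 989 + 2438·3 = 8303 (mod 36570).
Unique solution in [0, 36570): x = 8303.

Final answer: x ≡ 8303 (mod 36570); the representative in [0, 36570) is 8303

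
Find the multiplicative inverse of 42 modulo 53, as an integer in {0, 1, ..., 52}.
Apply the extended Euclidean algorithm to (53, 42), tracking rows (r, s, t) with s·53 + t·42 = r. Each division r_prev = q·r_cur + r_new produces the new row as (previous row) − q·(current row):
  row A: (53, 1, 0)   [1·53 + 0·42 = 53]
  row B: (42, 0, 1)   [0·53 + 1·42 = 42]
  53 = 1·42 + 11   → row C = row A − 1·row B = (11, 1, −1)   [check: 1·53 − 1·42 = 11]
  42 = 3·11 + 9   → row D = row B − 3·row C = (9, −3, 4)   [check: −3·53 + 4·42 = 9]
  11 = 1·9 + 2   → row E = row C − 1·row D = (2, 4, −5)   [check: 4·53 − 5·42 = 2]
  9 = 4·2 + 1   → row F = row D − 4·row E = (1, −19, 24)   [check: −19·53 + 24·42 = 1]
  2 = 2·1 + 0   → remainder 0, stop. gcd = 1 (last nonzero row F).
The gcd is 1, so 42 is invertible mod 53. The last nonzero row gives −19·53 + 24·42 = 1, so t = 24. So 42^(−1) ≡ 24 (mod 53). Verify: 42 · 24 = 1008 ≡ 1 (mod 53). ✓

Final answer: 42^(−1) ≡ 24 (mod 53)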